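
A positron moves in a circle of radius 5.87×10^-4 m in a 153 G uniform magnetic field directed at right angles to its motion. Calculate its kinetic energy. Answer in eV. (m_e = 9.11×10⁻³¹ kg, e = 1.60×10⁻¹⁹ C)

v = qBr/m = (1×1.60×10^-19)(0.0153)(5.87×10^-4) / (9.11×10^-31) = 1.58×10^6 m/s.
K = ½mv² = 0.5·(9.11×10^-31)·(1.58×10^6)² = 1.13×10^-18 J = 7.08 eV.

K ≈ 7.08 eV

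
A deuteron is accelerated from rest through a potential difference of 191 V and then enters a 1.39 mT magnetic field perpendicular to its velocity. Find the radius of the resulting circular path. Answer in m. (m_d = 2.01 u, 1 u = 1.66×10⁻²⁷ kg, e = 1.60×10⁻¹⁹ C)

The kinetic energy gained is K = qV = (1×1.60×10^-19)(191) = 3.06×10^-17 J.
v = √(2K/m) = 1.35×10^5 m/s.
r = mv/(qB) = (3.34×10^-27)(1.35×10^5) / [(1×1.60×10^-19)(1.39×10^-3)] = 2.03 m.

r ≈ 2.03 m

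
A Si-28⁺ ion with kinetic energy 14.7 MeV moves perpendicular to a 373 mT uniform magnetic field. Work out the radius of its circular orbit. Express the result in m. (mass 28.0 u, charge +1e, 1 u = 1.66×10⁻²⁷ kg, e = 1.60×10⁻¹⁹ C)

Convert the energy: K = 14.7 MeV = 2.35×10^-12 J.
v = √(2K/m) = √(2·2.35×10^-12/4.65×10^-26) = 1.01×10^7 m/s.
r = mv/(qB) = (4.65×10^-26)(1.01×10^7) / [(1×1.60×10^-19)(0.373)] = 7.83 m.

r ≈ 7.83 m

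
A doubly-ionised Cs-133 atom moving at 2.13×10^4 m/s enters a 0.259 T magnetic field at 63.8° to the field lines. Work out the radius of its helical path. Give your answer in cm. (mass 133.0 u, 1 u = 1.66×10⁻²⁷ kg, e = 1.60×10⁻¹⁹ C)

Only the perpendicular component v⊥ = v sin63.8° = 1.91×10^4 m/s is bent by the field.
r = m v⊥ /(qB) = (2.21×10^-25)(1.91×10^4) / [(2×1.60×10^-19)(0.259)] = 0.0509 m.

r ≈ 5.09 cm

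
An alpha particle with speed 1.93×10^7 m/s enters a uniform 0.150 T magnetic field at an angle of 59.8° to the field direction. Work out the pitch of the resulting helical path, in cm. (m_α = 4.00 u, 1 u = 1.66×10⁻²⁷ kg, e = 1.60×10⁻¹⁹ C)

The velocity component along B is v∥ = v cos59.8° = 9.71×10^6 m/s.
The cyclotron period T = 2πm/(qB) = 8.69×10^-7 s is set by m, q, B alone.
Pitch = v∥·T = (9.71×10^6)(8.69×10^-7) = 8.44 m.

pitch ≈ 844 cm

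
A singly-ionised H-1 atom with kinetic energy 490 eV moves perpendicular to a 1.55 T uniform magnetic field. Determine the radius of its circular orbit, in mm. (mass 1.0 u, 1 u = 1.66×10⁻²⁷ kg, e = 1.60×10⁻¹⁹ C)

r ≈ 2.06 mm

Convert the energy: K = 490 eV = 7.84×10^-17 J.
v = √(2K/m) = √(2·7.84×10^-17/1.66×10^-27) = 3.07×10^5 m/s.
r = mv/(qB) = (1.66×10^-27)(3.07×10^5) / [(1×1.60×10^-19)(1.55)] = 2.06×10^-3 m.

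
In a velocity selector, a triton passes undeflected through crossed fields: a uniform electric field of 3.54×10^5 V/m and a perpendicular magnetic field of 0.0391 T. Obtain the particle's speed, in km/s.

For zero net force, qE = qvB, so v = E/B.
v = (3.54×10^5) / (0.0391) = 9.05×10^6 m/s.

v ≈ 9050 km/s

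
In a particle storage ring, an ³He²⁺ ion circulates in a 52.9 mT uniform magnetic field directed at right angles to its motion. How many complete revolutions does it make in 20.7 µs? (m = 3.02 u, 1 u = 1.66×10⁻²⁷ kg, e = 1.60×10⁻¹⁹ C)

N = 11

T = 2πm/(qB) = 2π(5.0132×10^-27) / [(2×1.60×10^-19)(0.0529)] = 1.8608×10^-6 s.
N = t/T = 2.07×10^-5 / 1.8608×10^-6 ≈ 11.12, so 11 complete revolutions.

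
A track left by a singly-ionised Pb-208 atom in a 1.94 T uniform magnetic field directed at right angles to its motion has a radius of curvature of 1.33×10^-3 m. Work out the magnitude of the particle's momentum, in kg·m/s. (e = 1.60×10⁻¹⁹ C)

p ≈ 4.13×10^-22 kg·m/s

Since qvB = mv²/r, the momentum p = mv = qBr.
p = (1×1.60×10^-19)(1.94)(1.33×10^-3) = 4.13×10^-22 kg·m/s.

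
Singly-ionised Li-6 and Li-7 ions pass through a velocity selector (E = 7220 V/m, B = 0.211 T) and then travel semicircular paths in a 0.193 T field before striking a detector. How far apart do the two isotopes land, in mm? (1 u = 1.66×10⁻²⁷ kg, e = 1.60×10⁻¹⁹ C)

Both emerge at v = E/B₁ = 3.42×10^4 m/s.
r = mv/(qB₂), so r₁ = 0.01104 m and r₂ = 0.01288 m, giving Δr = 1.84×10^-3 m.
After a semicircle each ion lands a diameter 2r from the entry slit, so the separation is 2Δr = 3.68×10^-3 m.

Δd ≈ 3.68 mm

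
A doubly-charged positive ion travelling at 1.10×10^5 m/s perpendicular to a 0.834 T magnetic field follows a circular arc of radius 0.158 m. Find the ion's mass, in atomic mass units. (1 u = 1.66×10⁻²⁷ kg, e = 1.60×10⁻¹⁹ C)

m ≈ 231 u

qvB = mv²/r ⇒ m = qBr/v.
m = (2×1.60×10^-19)(0.834)(0.158) / (1.10×10^5) = 3.83×10^-25 kg = 231 u.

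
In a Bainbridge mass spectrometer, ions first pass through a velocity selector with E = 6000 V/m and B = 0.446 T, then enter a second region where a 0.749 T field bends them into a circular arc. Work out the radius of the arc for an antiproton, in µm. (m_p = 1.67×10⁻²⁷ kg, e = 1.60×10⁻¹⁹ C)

r ≈ 187 µm

The selector passes v = E/B = 6000/0.446 = 1.35×10^4 m/s.
In the deflection region, r = mv/(qB₂) = (1.67×10^-27)(1.35×10^4) / [(1×1.60×10^-19)(0.749)] = 1.87×10^-4 m.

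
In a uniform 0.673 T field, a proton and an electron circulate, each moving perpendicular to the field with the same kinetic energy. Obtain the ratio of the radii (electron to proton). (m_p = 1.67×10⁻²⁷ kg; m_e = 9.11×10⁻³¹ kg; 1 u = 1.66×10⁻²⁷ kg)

ratio ≈ 0.0234

r = √(2mK)/(qB) ⇒ at equal K, r ∝ √m/q.
r_{electron}/r_{proton} = 0.0234.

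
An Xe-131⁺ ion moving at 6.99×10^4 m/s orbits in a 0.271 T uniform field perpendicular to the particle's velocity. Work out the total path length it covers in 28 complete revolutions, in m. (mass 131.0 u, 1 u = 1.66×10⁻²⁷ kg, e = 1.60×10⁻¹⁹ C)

r = mv/(qB) = 0.351 m, so one revolution covers 2πr = 2.20 m.
In 28 revolutions: L = 28·2πr = 61.7 m.

L ≈ 61.7 m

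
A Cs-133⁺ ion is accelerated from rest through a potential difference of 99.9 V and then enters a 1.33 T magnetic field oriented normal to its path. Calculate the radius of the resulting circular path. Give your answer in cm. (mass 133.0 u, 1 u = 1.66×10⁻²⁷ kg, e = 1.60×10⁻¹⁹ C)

r ≈ 1.25 cm

The kinetic energy gained is K = qV = (1×1.60×10^-19)(99.9) = 1.60×10^-17 J.
v = √(2K/m) = 1.20×10^4 m/s.
r = mv/(qB) = (2.21×10^-25)(1.20×10^4) / [(1×1.60×10^-19)(1.33)] = 0.0125 m.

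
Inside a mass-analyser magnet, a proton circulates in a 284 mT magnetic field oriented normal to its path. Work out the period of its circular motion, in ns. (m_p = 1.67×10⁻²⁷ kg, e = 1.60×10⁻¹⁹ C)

T ≈ 231 ns

The cyclotron period is independent of speed: T = 2πm/(qB).
T = 2π(1.67×10^-27) / [(1×1.60×10^-19)(0.284)] = 2.31×10^-7 s.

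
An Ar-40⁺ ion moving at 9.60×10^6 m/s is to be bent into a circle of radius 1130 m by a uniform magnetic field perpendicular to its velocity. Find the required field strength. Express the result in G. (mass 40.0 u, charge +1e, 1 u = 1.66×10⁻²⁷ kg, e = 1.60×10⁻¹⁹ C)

B ≈ 35.3 G

qvB = mv²/r gives B = mv/(qr).
B = (6.64×10^-26)(9.60×10^6) / [(1×1.60×10^-19)(1130)] = 3.53×10^-3 T.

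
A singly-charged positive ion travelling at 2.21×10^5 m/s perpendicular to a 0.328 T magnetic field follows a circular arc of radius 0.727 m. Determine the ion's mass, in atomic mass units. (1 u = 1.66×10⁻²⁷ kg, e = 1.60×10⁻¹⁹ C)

qvB = mv²/r ⇒ m = qBr/v.
m = (1×1.60×10^-19)(0.328)(0.727) / (2.21×10^5) = 1.73×10^-25 kg = 104 u.

m ≈ 104 u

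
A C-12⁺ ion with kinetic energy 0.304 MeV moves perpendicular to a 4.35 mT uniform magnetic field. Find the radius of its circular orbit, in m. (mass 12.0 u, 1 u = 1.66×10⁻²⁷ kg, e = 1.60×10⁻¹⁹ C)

Convert the energy: K = 0.304 MeV = 4.86×10^-14 J.
v = √(2K/m) = √(2·4.86×10^-14/1.99×10^-26) = 2.21×10^6 m/s.
r = mv/(qB) = (1.99×10^-26)(2.21×10^6) / [(1×1.60×10^-19)(4.35×10^-3)] = 63.2 m.

r ≈ 63.2 m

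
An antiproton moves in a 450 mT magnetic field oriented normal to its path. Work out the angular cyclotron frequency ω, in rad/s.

ω ≈ 4.31×10^7 rad/s

ω = qB/m = (1×1.60×10^-19)(0.450) / (1.67×10^-27) = 4.31×10^7 rad/s.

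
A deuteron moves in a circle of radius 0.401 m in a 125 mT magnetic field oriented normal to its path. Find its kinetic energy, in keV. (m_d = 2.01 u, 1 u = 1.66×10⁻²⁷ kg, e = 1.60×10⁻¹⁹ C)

K ≈ 60.2 keV

v = qBr/m = (1×1.60×10^-19)(0.125)(0.401) / (3.34×10^-27) = 2.40×10^6 m/s.
K = ½mv² = 0.5·(3.34×10^-27)·(2.40×10^6)² = 9.64×10^-15 J = 60.2 keV.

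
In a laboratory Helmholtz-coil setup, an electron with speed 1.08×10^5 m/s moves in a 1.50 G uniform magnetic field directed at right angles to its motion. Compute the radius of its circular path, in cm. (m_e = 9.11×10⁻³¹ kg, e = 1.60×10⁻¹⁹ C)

r ≈ 0.410 cm

The magnetic force provides the centripetal force: qvB = mv²/r, so r = mv/(qB).
r = (9.11×10^-31 kg)(1.08×10^5 m/s) / [(1×1.60×10^-19 C)(1.50×10^-4 T)] = 4.10×10^-3 m.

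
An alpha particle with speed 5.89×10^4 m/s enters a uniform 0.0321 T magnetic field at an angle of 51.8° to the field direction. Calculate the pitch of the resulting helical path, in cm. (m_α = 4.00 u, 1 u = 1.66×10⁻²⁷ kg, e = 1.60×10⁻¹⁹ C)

The velocity component along B is v∥ = v cos51.8° = 3.64×10^4 m/s.
The cyclotron period T = 2πm/(qB) = 4.06×10^-6 s is set by m, q, B alone.
Pitch = v∥·T = (3.64×10^4)(4.06×10^-6) = 0.148 m.

pitch ≈ 14.8 cm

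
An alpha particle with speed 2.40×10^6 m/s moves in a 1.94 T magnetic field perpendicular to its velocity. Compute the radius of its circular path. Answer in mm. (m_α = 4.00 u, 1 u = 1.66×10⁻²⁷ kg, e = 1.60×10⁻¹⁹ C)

r ≈ 25.7 mm

The magnetic force provides the centripetal force: qvB = mv²/r, so r = mv/(qB).
r = (6.64×10^-27 kg)(2.40×10^6 m/s) / [(2×1.60×10^-19 C)(1.94 T)] = 0.0257 m.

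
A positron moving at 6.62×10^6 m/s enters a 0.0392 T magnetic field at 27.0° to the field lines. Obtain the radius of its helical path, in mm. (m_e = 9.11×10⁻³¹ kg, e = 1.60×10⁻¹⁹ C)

r ≈ 0.437 mm

Only the perpendicular component v⊥ = v sin27.0° = 3.01×10^6 m/s is bent by the field.
r = m v⊥ /(qB) = (9.11×10^-31)(3.01×10^6) / [(1×1.60×10^-19)(0.0392)] = 4.37×10^-4 m.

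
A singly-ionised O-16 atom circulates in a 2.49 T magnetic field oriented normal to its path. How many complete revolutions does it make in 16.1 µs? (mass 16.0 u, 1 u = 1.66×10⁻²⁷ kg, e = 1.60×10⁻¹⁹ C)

N = 38

T = 2πm/(qB) = 2π(2.656×10^-26) / [(1×1.60×10^-19)(2.49)] = 4.1888×10^-7 s.
N = t/T = 1.61×10^-5 / 4.1888×10^-7 ≈ 38.44, so 38 complete revolutions.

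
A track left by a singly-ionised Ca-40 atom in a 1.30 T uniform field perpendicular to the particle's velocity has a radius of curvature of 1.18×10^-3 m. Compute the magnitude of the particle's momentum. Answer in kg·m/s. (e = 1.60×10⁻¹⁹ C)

p ≈ 2.45×10^-22 kg·m/s

Since qvB = mv²/r, the momentum p = mv = qBr.
p = (1×1.60×10^-19)(1.30)(1.18×10^-3) = 2.45×10^-22 kg·m/s.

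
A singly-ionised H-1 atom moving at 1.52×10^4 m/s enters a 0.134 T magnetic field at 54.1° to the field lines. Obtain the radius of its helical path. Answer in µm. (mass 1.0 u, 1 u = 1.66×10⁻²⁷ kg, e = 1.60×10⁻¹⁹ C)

Only the perpendicular component v⊥ = v sin54.1° = 1.23×10^4 m/s is bent by the field.
r = m v⊥ /(qB) = (1.66×10^-27)(1.23×10^4) / [(1×1.60×10^-19)(0.134)] = 9.53×10^-4 m.

r ≈ 953 µm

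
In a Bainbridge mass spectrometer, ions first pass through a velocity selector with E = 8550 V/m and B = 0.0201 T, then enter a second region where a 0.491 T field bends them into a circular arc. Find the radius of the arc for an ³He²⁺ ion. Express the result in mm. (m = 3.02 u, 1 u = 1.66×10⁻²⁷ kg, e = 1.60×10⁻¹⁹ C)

The selector passes v = E/B = 8550/0.0201 = 4.25×10^5 m/s.
In the deflection region, r = mv/(qB₂) = (5.01×10^-27)(4.25×10^5) / [(2×1.60×10^-19)(0.491)] = 0.0136 m.

r ≈ 13.6 mm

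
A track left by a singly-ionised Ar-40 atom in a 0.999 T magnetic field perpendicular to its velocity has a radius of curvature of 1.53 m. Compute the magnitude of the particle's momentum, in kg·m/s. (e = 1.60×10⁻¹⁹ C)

Since qvB = mv²/r, the momentum p = mv = qBr.
p = (1×1.60×10^-19)(0.999)(1.53) = 2.45×10^-19 kg·m/s.

p ≈ 2.45×10^-19 kg·m/s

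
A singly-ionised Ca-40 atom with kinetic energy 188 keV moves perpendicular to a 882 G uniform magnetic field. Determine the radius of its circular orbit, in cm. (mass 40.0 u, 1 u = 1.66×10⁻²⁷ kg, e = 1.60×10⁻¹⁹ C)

r ≈ 448 cm

Convert the energy: K = 188 keV = 3.01×10^-14 J.
v = √(2K/m) = √(2·3.01×10^-14/6.64×10^-26) = 9.52×10^5 m/s.
r = mv/(qB) = (6.64×10^-26)(9.52×10^5) / [(1×1.60×10^-19)(0.0882)] = 4.48 m.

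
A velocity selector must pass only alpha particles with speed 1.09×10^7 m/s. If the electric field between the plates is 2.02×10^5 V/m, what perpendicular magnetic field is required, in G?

B ≈ 185 G

qE = qvB ⇒ B = E/v = (2.02×10^5) / (1.09×10^7) = 0.0185 T.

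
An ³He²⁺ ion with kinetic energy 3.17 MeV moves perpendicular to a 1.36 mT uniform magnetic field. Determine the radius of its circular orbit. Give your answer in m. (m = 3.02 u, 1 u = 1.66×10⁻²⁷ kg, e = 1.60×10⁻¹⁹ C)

r ≈ 164 m

Convert the energy: K = 3.17 MeV = 5.07×10^-13 J.
v = √(2K/m) = √(2·5.07×10^-13/5.01×10^-27) = 1.42×10^7 m/s.
r = mv/(qB) = (5.01×10^-27)(1.42×10^7) / [(2×1.60×10^-19)(1.36×10^-3)] = 164 m.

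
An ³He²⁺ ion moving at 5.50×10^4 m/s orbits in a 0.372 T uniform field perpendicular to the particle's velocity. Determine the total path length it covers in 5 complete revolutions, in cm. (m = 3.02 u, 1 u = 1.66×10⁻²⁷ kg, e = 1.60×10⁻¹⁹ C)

L ≈ 7.28 cm

r = mv/(qB) = 2.32×10^-3 m, so one revolution covers 2πr = 0.0146 m.
In 5 revolutions: L = 5·2πr = 0.0728 m.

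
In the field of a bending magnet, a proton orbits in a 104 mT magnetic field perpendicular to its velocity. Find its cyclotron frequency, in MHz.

f = qB/(2πm) = (1×1.60×10^-19)(0.104) / [2π(1.67×10^-27)] = 1.59×10^6 Hz.

f ≈ 1.59 MHz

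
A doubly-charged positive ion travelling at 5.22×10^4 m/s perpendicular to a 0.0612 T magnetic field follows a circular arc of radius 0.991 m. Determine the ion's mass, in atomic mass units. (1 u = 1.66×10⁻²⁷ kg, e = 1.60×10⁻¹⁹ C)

m ≈ 224 u

qvB = mv²/r ⇒ m = qBr/v.
m = (2×1.60×10^-19)(0.0612)(0.991) / (5.22×10^4) = 3.72×10^-25 kg = 224 u.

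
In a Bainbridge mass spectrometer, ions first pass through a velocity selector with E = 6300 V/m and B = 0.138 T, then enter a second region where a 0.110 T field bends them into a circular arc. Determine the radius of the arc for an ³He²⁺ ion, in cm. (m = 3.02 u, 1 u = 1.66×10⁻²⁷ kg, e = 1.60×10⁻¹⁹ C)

The selector passes v = E/B = 6300/0.138 = 4.57×10^4 m/s.
In the deflection region, r = mv/(qB₂) = (5.01×10^-27)(4.57×10^4) / [(2×1.60×10^-19)(0.110)] = 6.50×10^-3 m.

r ≈ 0.650 cm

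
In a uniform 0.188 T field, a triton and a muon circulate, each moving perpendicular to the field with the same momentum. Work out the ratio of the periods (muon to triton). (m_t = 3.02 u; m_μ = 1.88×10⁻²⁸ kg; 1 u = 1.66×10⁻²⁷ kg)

ratio ≈ 0.0375

T = 2πm/(qB) is independent of speed, so T₂/T₁ = (m₂/q₂)/(m₁/q₁).
T_{muon}/T_{triton} = (1.88×10^-28/1e) / (5.01×10^-27/1e) = 0.0375.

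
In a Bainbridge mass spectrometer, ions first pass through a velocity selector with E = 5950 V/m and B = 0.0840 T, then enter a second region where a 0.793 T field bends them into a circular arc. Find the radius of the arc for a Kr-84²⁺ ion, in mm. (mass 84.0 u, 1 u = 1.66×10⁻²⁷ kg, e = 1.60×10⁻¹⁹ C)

The selector passes v = E/B = 5950/0.0840 = 7.08×10^4 m/s.
In the deflection region, r = mv/(qB₂) = (1.39×10^-25)(7.08×10^4) / [(2×1.60×10^-19)(0.793)] = 0.0389 m.

r ≈ 38.9 mm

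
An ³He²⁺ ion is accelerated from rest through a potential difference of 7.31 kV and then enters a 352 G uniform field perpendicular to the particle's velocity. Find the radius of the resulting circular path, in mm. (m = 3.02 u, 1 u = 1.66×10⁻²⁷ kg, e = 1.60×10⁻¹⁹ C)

r ≈ 430 mm

The kinetic energy gained is K = qV = (2×1.60×10^-19)(7310) = 2.34×10^-15 J.
v = √(2K/m) = 9.66×10^5 m/s.
r = mv/(qB) = (5.01×10^-27)(9.66×10^5) / [(2×1.60×10^-19)(0.0352)] = 0.430 m.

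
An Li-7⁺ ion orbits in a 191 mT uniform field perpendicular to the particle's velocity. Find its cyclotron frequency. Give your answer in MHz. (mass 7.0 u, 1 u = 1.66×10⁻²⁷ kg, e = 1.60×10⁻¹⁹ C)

f ≈ 0.419 MHz

f = qB/(2πm) = (1×1.60×10^-19)(0.191) / [2π(1.16×10^-26)] = 4.19×10^5 Hz.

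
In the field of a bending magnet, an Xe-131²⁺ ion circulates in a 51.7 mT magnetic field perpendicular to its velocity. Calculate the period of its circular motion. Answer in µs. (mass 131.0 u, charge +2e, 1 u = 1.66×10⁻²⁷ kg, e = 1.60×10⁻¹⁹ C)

T ≈ 82.6 µs

The cyclotron period is independent of speed: T = 2πm/(qB).
T = 2π(2.17×10^-25) / [(2×1.60×10^-19)(0.0517)] = 8.26×10^-5 s.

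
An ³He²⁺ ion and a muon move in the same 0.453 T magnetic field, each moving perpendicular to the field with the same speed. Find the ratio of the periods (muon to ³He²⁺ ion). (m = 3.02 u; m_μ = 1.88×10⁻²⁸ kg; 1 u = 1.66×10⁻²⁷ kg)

T = 2πm/(qB) is independent of speed, so T₂/T₁ = (m₂/q₂)/(m₁/q₁).
T_{muon}/T_{³He²⁺ ion} = (1.88×10^-28/1e) / (5.01×10^-27/2e) = 0.0750.

ratio ≈ 0.0750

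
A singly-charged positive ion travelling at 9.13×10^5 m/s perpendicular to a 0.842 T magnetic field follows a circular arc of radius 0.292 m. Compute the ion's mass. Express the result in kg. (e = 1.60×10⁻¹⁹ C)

qvB = mv²/r ⇒ m = qBr/v.
m = (1×1.60×10^-19)(0.842)(0.292) / (9.13×10^5) = 4.31×10^-26 kg.

m ≈ 4.31×10^-26 kg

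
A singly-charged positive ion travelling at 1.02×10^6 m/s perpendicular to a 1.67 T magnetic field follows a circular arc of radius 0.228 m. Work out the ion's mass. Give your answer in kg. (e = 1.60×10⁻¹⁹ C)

m ≈ 5.97×10^-26 kg

qvB = mv²/r ⇒ m = qBr/v.
m = (1×1.60×10^-19)(1.67)(0.228) / (1.02×10^6) = 5.97×10^-26 kg.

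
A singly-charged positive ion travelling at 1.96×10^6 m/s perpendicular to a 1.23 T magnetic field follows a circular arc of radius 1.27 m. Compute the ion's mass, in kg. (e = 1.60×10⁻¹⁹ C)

m ≈ 1.28×10^-25 kg

qvB = mv²/r ⇒ m = qBr/v.
m = (1×1.60×10^-19)(1.23)(1.27) / (1.96×10^6) = 1.28×10^-25 kg.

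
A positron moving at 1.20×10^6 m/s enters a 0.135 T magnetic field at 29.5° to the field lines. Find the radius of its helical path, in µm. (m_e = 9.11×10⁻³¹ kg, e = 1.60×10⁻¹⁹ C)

Only the perpendicular component v⊥ = v sin29.5° = 5.91×10^5 m/s is bent by the field.
r = m v⊥ /(qB) = (9.11×10^-31)(5.91×10^5) / [(1×1.60×10^-19)(0.135)] = 2.49×10^-5 m.

r ≈ 24.9 µm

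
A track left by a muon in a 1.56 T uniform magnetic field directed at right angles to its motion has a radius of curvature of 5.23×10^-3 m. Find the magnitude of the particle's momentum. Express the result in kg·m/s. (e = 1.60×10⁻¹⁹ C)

p ≈ 1.31×10^-21 kg·m/s

Since qvB = mv²/r, the momentum p = mv = qBr.
p = (1×1.60×10^-19)(1.56)(5.23×10^-3) = 1.31×10^-21 kg·m/s.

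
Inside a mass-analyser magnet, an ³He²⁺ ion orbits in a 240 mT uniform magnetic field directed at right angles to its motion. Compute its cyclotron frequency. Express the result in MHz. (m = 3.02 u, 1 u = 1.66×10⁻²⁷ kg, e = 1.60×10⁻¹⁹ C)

f ≈ 2.44 MHz

f = qB/(2πm) = (2×1.60×10^-19)(0.240) / [2π(5.01×10^-27)] = 2.44×10^6 Hz.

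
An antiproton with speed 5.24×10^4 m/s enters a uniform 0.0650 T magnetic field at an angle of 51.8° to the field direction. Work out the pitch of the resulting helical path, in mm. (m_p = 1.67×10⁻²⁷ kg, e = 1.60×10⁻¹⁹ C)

The velocity component along B is v∥ = v cos51.8° = 3.24×10^4 m/s.
The cyclotron period T = 2πm/(qB) = 1.01×10^-6 s is set by m, q, B alone.
Pitch = v∥·T = (3.24×10^4)(1.01×10^-6) = 0.0327 m.

pitch ≈ 32.7 mm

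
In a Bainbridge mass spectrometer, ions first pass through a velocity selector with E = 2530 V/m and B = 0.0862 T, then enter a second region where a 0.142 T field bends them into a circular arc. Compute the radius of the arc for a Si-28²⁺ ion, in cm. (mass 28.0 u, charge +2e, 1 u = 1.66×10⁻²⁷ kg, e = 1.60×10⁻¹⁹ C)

r ≈ 3.00 cm

The selector passes v = E/B = 2530/0.0862 = 2.94×10^4 m/s.
In the deflection region, r = mv/(qB₂) = (4.65×10^-26)(2.94×10^4) / [(2×1.60×10^-19)(0.142)] = 0.0300 m.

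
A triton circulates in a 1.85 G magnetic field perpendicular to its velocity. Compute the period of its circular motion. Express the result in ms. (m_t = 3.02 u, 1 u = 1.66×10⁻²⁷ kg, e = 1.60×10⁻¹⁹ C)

The cyclotron period is independent of speed: T = 2πm/(qB).
T = 2π(5.01×10^-27) / [(1×1.60×10^-19)(1.85×10^-4)] = 1.06×10^-3 s.

T ≈ 1.06 ms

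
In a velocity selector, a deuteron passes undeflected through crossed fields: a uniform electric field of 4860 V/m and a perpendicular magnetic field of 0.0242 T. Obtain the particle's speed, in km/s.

For zero net force, qE = qvB, so v = E/B.
v = (4860) / (0.0242) = 2.01×10^5 m/s.

v ≈ 201 km/s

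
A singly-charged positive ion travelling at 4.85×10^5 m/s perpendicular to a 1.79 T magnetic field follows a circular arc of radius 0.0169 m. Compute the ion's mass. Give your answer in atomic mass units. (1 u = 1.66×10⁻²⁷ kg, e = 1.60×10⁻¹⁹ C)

qvB = mv²/r ⇒ m = qBr/v.
m = (1×1.60×10^-19)(1.79)(0.0169) / (4.85×10^5) = 9.98×10^-27 kg = 6.01 u.

m ≈ 6.01 u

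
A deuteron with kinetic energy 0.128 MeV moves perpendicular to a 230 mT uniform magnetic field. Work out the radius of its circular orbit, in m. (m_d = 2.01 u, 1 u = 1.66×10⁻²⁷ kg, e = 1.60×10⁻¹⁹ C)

Convert the energy: K = 0.128 MeV = 2.05×10^-14 J.
v = √(2K/m) = √(2·2.05×10^-14/3.34×10^-27) = 3.50×10^6 m/s.
r = mv/(qB) = (3.34×10^-27)(3.50×10^6) / [(1×1.60×10^-19)(0.230)] = 0.318 m.

r ≈ 0.318 m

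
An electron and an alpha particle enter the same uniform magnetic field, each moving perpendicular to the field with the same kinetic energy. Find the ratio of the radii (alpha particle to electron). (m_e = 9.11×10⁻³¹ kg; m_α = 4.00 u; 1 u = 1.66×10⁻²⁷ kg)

r = √(2mK)/(qB) ⇒ at equal K, r ∝ √m/q.
r_{alpha particle}/r_{electron} = 42.7.

ratio ≈ 42.7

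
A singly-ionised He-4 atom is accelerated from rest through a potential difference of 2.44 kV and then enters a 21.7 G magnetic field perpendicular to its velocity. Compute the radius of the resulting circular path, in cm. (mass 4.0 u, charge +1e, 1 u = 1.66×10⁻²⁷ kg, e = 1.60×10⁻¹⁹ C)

The kinetic energy gained is K = qV = (1×1.60×10^-19)(2440) = 3.90×10^-16 J.
v = √(2K/m) = 3.43×10^5 m/s.
r = mv/(qB) = (6.64×10^-27)(3.43×10^5) / [(1×1.60×10^-19)(2.17×10^-3)] = 6.56 m.

r ≈ 656 cm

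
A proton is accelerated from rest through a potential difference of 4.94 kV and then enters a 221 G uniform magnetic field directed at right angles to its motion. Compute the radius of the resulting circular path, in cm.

r ≈ 45.9 cm

The kinetic energy gained is K = qV = (1×1.60×10^-19)(4940) = 7.90×10^-16 J.
v = √(2K/m) = 9.73×10^5 m/s.
r = mv/(qB) = (1.67×10^-27)(9.73×10^5) / [(1×1.60×10^-19)(0.0221)] = 0.459 m.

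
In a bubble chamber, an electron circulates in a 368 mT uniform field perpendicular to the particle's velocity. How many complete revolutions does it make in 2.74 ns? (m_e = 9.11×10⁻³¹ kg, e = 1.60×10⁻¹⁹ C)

N = 28

T = 2πm/(qB) = 2π(9.11×10^-31) / [(1×1.60×10^-19)(0.368)] = 9.7214×10^-11 s.
N = t/T = 2.74×10^-9 / 9.7214×10^-11 ≈ 28.19, so 28 complete revolutions.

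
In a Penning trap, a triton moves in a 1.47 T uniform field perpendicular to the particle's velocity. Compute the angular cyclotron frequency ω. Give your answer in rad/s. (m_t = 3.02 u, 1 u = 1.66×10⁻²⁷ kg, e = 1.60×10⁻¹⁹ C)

ω = qB/m = (1×1.60×10^-19)(1.47) / (5.01×10^-27) = 4.69×10^7 rad/s.

ω ≈ 4.69×10^7 rad/s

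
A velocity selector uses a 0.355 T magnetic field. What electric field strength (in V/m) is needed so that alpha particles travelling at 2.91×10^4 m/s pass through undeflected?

qE = qvB ⇒ E = vB = (2.91×10^4)(0.355) = 1.03×10^4 V/m.

E ≈ 1.03×10^4 V/m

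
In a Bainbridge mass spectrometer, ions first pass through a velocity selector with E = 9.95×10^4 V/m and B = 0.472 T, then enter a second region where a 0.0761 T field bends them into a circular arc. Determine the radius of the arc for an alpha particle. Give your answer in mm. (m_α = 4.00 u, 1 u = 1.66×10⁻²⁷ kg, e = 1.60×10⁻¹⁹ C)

The selector passes v = E/B = 9.95×10^4/0.472 = 2.11×10^5 m/s.
In the deflection region, r = mv/(qB₂) = (6.64×10^-27)(2.11×10^5) / [(2×1.60×10^-19)(0.0761)] = 0.0575 m.

r ≈ 57.5 mm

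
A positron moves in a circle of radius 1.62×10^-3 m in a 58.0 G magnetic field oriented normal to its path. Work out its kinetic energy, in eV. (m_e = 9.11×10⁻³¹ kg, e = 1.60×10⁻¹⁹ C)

K ≈ 7.75 eV

v = qBr/m = (1×1.60×10^-19)(5.80×10^-3)(1.62×10^-3) / (9.11×10^-31) = 1.65×10^6 m/s.
K = ½mv² = 0.5·(9.11×10^-31)·(1.65×10^6)² = 1.24×10^-18 J = 7.75 eV.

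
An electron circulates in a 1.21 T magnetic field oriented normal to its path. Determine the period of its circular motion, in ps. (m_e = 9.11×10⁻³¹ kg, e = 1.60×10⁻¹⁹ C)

The cyclotron period is independent of speed: T = 2πm/(qB).
T = 2π(9.11×10^-31) / [(1×1.60×10^-19)(1.21)] = 2.96×10^-11 s.

T ≈ 29.6 ps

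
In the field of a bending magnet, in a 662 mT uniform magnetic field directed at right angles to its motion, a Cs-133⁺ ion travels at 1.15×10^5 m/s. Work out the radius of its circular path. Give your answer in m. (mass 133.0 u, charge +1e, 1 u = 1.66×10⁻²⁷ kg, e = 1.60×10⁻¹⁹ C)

r ≈ 0.240 m

The magnetic force provides the centripetal force: qvB = mv²/r, so r = mv/(qB).
r = (2.21×10^-25 kg)(1.15×10^5 m/s) / [(1×1.60×10^-19 C)(0.662 T)] = 0.240 m.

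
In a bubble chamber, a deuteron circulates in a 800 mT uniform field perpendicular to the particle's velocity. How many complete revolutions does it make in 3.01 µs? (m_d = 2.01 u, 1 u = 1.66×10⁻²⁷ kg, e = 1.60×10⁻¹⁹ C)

T = 2πm/(qB) = 2π(3.3366×10^-27) / [(1×1.60×10^-19)(0.800)] = 1.6378×10^-7 s.
N = t/T = 3.01×10^-6 / 1.6378×10^-7 ≈ 18.38, so 18 complete revolutions.

N = 18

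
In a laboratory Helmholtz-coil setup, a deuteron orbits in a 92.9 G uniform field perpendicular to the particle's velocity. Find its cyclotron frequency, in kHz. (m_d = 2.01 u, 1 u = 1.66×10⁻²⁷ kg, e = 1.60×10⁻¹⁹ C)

f ≈ 70.9 kHz

f = qB/(2πm) = (1×1.60×10^-19)(9.29×10^-3) / [2π(3.34×10^-27)] = 7.09×10^4 Hz.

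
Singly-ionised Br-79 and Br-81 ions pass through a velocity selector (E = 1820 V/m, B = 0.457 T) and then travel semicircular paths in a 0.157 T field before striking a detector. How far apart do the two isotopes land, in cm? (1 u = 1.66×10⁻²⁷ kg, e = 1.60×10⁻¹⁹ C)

Both emerge at v = E/B₁ = 3980 m/s.
r = mv/(qB₂), so r₁ = 0.020791 m and r₂ = 0.021317 m, giving Δr = 5.26×10^-4 m.
After a semicircle each ion lands a diameter 2r from the entry slit, so the separation is 2Δr = 1.05×10^-3 m.

Δd ≈ 0.105 cm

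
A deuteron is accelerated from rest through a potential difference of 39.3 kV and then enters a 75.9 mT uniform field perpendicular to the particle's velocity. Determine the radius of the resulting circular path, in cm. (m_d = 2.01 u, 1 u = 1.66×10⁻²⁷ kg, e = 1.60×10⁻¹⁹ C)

The kinetic energy gained is K = qV = (1×1.60×10^-19)(3.93×10^4) = 6.29×10^-15 J.
v = √(2K/m) = 1.94×10^6 m/s.
r = mv/(qB) = (3.34×10^-27)(1.94×10^6) / [(1×1.60×10^-19)(0.0759)] = 0.533 m.

r ≈ 53.3 cm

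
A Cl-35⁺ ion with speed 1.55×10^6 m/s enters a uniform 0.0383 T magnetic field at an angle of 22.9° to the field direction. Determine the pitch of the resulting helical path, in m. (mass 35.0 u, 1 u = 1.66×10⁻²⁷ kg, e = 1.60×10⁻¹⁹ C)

The velocity component along B is v∥ = v cos22.9° = 1.43×10^6 m/s.
The cyclotron period T = 2πm/(qB) = 5.96×10^-5 s is set by m, q, B alone.
Pitch = v∥·T = (1.43×10^6)(5.96×10^-5) = 85.1 m.

pitch ≈ 85.1 m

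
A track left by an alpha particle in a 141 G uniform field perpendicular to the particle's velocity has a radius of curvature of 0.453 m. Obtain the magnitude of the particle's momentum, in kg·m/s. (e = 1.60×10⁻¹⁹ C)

p ≈ 2.04×10^-21 kg·m/s

Since qvB = mv²/r, the momentum p = mv = qBr.
p = (2×1.60×10^-19)(0.0141)(0.453) = 2.04×10^-21 kg·m/s.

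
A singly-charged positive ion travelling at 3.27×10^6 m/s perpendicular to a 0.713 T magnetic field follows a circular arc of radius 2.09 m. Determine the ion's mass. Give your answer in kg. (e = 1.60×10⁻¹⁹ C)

qvB = mv²/r ⇒ m = qBr/v.
m = (1×1.60×10^-19)(0.713)(2.09) / (3.27×10^6) = 7.29×10^-26 kg.

m ≈ 7.29×10^-26 kg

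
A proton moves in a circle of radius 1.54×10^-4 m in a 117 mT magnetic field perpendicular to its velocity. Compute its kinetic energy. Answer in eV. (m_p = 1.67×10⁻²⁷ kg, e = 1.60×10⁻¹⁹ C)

K ≈ 0.0156 eV

v = qBr/m = (1×1.60×10^-19)(0.117)(1.54×10^-4) / (1.67×10^-27) = 1730 m/s.
K = ½mv² = 0.5·(1.67×10^-27)·(1730)² = 2.49×10^-21 J = 0.0156 eV.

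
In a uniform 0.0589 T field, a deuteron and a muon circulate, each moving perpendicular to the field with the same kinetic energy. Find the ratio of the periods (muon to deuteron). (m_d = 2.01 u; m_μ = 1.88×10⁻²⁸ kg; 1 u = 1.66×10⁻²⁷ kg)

ratio ≈ 0.0563

T = 2πm/(qB) is independent of speed, so T₂/T₁ = (m₂/q₂)/(m₁/q₁).
T_{muon}/T_{deuteron} = (1.88×10^-28/1e) / (3.34×10^-27/1e) = 0.0563.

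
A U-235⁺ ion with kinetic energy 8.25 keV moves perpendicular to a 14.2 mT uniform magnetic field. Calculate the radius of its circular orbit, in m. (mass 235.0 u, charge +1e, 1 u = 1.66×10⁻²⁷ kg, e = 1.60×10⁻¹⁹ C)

Convert the energy: K = 8.25 keV = 1.32×10^-15 J.
v = √(2K/m) = √(2·1.32×10^-15/3.90×10^-25) = 8.23×10^4 m/s.
r = mv/(qB) = (3.90×10^-25)(8.23×10^4) / [(1×1.60×10^-19)(0.0142)] = 14.1 m.

r ≈ 14.1 m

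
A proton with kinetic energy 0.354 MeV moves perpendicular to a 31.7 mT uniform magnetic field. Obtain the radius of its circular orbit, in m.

r ≈ 2.71 m

Convert the energy: K = 0.354 MeV = 5.66×10^-14 J.
v = √(2K/m) = √(2·5.66×10^-14/1.67×10^-27) = 8.24×10^6 m/s.
r = mv/(qB) = (1.67×10^-27)(8.24×10^6) / [(1×1.60×10^-19)(0.0317)] = 2.71 m.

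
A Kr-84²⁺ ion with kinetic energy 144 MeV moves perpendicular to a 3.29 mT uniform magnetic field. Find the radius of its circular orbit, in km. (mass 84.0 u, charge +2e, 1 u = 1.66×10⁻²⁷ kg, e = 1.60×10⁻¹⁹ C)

Convert the energy: K = 144 MeV = 2.30×10^-11 J.
v = √(2K/m) = √(2·2.30×10^-11/1.39×10^-25) = 1.82×10^7 m/s.
r = mv/(qB) = (1.39×10^-25)(1.82×10^7) / [(2×1.60×10^-19)(3.29×10^-3)] = 2410 m.

r ≈ 2.41 km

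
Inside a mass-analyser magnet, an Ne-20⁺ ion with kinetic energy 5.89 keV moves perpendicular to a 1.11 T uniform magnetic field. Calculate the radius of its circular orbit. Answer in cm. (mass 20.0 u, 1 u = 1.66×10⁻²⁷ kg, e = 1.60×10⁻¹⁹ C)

r ≈ 4.45 cm

Convert the energy: K = 5.89 keV = 9.42×10^-16 J.
v = √(2K/m) = √(2·9.42×10^-16/3.32×10^-26) = 2.38×10^5 m/s.
r = mv/(qB) = (3.32×10^-26)(2.38×10^5) / [(1×1.60×10^-19)(1.11)] = 0.0445 m.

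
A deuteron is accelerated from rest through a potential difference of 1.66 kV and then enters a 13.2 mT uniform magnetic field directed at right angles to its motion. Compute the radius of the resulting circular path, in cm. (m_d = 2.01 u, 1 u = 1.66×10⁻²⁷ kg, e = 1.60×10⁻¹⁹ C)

The kinetic energy gained is K = qV = (1×1.60×10^-19)(1660) = 2.66×10^-16 J.
v = √(2K/m) = 3.99×10^5 m/s.
r = mv/(qB) = (3.34×10^-27)(3.99×10^5) / [(1×1.60×10^-19)(0.0132)] = 0.630 m.

r ≈ 63.0 cm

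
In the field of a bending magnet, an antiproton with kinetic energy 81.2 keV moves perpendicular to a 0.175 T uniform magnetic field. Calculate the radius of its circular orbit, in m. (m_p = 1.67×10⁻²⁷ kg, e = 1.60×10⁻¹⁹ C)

r ≈ 0.235 m

Convert the energy: K = 81.2 keV = 1.30×10^-14 J.
v = √(2K/m) = √(2·1.30×10^-14/1.67×10^-27) = 3.94×10^6 m/s.
r = mv/(qB) = (1.67×10^-27)(3.94×10^6) / [(1×1.60×10^-19)(0.175)] = 0.235 m.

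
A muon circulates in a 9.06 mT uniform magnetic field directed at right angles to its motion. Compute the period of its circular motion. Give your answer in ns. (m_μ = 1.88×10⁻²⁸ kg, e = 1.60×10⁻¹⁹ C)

The cyclotron period is independent of speed: T = 2πm/(qB).
T = 2π(1.88×10^-28) / [(1×1.60×10^-19)(9.06×10^-3)] = 8.15×10^-7 s.

T ≈ 815 ns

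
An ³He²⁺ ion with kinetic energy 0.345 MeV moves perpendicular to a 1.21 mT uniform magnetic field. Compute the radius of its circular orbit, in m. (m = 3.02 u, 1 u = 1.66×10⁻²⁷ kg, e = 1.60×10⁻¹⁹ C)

Convert the energy: K = 0.345 MeV = 5.52×10^-14 J.
v = √(2K/m) = √(2·5.52×10^-14/5.01×10^-27) = 4.69×10^6 m/s.
r = mv/(qB) = (5.01×10^-27)(4.69×10^6) / [(2×1.60×10^-19)(1.21×10^-3)] = 60.8 m.

r ≈ 60.8 m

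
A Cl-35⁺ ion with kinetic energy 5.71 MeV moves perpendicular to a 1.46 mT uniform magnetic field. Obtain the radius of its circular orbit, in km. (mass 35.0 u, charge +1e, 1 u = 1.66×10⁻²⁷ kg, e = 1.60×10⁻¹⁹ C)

r ≈ 1.39 km

Convert the energy: K = 5.71 MeV = 9.14×10^-13 J.
v = √(2K/m) = √(2·9.14×10^-13/5.81×10^-26) = 5.61×10^6 m/s.
r = mv/(qB) = (5.81×10^-26)(5.61×10^6) / [(1×1.60×10^-19)(1.46×10^-3)] = 1390 m.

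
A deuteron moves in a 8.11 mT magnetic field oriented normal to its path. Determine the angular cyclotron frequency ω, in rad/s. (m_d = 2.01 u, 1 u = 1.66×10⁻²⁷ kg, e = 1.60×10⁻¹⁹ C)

ω ≈ 3.89×10^5 rad/s

ω = qB/m = (1×1.60×10^-19)(8.11×10^-3) / (3.34×10^-27) = 3.89×10^5 rad/s.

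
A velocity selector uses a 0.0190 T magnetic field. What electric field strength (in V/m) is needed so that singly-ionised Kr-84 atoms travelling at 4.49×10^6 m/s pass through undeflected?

qE = qvB ⇒ E = vB = (4.49×10^6)(0.0190) = 8.53×10^4 V/m.

E ≈ 8.53×10^4 V/m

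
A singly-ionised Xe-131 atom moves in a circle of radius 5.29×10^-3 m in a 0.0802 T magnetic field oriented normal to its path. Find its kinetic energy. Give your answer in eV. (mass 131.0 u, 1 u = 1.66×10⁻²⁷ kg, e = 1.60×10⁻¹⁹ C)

K ≈ 0.0662 eV

v = qBr/m = (1×1.60×10^-19)(0.0802)(5.29×10^-3) / (2.17×10^-25) = 312 m/s.
K = ½mv² = 0.5·(2.17×10^-25)·(312)² = 1.06×10^-20 J = 0.0662 eV.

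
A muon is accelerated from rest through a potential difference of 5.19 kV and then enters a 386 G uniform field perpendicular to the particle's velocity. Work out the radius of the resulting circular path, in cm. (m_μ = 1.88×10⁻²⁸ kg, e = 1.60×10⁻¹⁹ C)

r ≈ 9.05 cm

The kinetic energy gained is K = qV = (1×1.60×10^-19)(5190) = 8.30×10^-16 J.
v = √(2K/m) = 2.97×10^6 m/s.
r = mv/(qB) = (1.88×10^-28)(2.97×10^6) / [(1×1.60×10^-19)(0.0386)] = 0.0905 m.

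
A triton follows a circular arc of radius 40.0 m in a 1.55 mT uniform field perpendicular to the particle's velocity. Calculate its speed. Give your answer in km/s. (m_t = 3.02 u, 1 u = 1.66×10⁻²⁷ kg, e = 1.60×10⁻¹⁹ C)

v ≈ 1980 km/s

From qvB = mv²/r, v = qBr/m.
v = (1×1.60×10^-19)(1.55×10^-3)(40.0) / (5.01×10^-27) = 1.98×10^6 m/s.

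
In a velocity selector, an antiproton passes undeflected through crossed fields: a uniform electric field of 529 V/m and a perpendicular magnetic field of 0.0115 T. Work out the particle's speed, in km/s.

For zero net force, qE = qvB, so v = E/B.
v = (529) / (0.0115) = 4.60×10^4 m/s.

v ≈ 46.0 km/s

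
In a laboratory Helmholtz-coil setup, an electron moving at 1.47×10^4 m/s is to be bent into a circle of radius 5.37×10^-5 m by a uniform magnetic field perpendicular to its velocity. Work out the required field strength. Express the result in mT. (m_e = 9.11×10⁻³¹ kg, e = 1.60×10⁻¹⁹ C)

B ≈ 1.56 mT

qvB = mv²/r gives B = mv/(qr).
B = (9.11×10^-31)(1.47×10^4) / [(1×1.60×10^-19)(5.37×10^-5)] = 1.56×10^-3 T.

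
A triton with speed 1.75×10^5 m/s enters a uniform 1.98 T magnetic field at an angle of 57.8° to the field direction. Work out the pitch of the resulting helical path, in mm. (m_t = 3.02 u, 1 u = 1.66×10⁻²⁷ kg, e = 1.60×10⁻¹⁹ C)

pitch ≈ 9.27 mm

The velocity component along B is v∥ = v cos57.8° = 9.33×10^4 m/s.
The cyclotron period T = 2πm/(qB) = 9.94×10^-8 s is set by m, q, B alone.
Pitch = v∥·T = (9.33×10^4)(9.94×10^-8) = 9.27×10^-3 m.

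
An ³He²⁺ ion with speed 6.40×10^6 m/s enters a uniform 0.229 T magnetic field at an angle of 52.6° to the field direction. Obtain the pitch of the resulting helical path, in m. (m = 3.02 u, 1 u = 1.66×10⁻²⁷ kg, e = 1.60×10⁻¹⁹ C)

The velocity component along B is v∥ = v cos52.6° = 3.89×10^6 m/s.
The cyclotron period T = 2πm/(qB) = 4.30×10^-7 s is set by m, q, B alone.
Pitch = v∥·T = (3.89×10^6)(4.30×10^-7) = 1.67 m.

pitch ≈ 1.67 m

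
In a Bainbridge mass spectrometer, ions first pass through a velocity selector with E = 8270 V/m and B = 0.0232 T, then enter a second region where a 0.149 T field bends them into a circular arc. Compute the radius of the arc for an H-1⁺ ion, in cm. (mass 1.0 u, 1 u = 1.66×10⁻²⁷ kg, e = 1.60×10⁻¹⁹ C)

r ≈ 2.48 cm

The selector passes v = E/B = 8270/0.0232 = 3.56×10^5 m/s.
In the deflection region, r = mv/(qB₂) = (1.66×10^-27)(3.56×10^5) / [(1×1.60×10^-19)(0.149)] = 0.0248 m.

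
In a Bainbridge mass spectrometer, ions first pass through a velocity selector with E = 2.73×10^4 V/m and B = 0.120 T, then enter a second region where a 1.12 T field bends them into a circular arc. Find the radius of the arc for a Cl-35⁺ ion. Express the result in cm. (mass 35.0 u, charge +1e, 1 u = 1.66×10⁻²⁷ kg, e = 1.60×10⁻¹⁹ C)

The selector passes v = E/B = 2.73×10^4/0.120 = 2.27×10^5 m/s.
In the deflection region, r = mv/(qB₂) = (5.81×10^-26)(2.27×10^5) / [(1×1.60×10^-19)(1.12)] = 0.0738 m.

r ≈ 7.38 cm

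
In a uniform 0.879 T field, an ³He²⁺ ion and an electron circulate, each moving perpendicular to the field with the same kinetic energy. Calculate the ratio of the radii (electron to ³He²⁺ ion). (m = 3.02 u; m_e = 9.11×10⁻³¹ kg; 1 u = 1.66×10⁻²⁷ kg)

r = √(2mK)/(qB) ⇒ at equal K, r ∝ √m/q.
r_{electron}/r_{³He²⁺ ion} = 0.0270.

ratio ≈ 0.0270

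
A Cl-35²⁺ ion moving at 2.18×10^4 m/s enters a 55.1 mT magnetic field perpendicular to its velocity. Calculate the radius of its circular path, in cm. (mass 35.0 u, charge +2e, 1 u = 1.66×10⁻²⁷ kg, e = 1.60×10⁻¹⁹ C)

The magnetic force provides the centripetal force: qvB = mv²/r, so r = mv/(qB).
r = (5.81×10^-26 kg)(2.18×10^4 m/s) / [(2×1.60×10^-19 C)(0.0551 T)] = 0.0718 m.

r ≈ 7.18 cm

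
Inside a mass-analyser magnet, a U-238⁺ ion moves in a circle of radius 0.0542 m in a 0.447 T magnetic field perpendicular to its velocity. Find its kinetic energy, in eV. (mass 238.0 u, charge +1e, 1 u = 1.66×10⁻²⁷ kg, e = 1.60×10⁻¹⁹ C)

K ≈ 119 eV

v = qBr/m = (1×1.60×10^-19)(0.447)(0.0542) / (3.95×10^-25) = 9810 m/s.
K = ½mv² = 0.5·(3.95×10^-25)·(9810)² = 1.90×10^-17 J = 119 eV.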